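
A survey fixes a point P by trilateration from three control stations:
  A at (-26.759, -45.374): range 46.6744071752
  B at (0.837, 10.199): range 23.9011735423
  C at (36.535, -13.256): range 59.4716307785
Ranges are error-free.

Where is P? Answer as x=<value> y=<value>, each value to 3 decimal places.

eq1: (x + 26.759)² + (y + 45.374)² = 46.6744071752²
eq2: (x − 0.837)² + (y − 10.199)² = 23.9011735423²
eq3: (x − 36.535)² + (y + 13.256)² = 59.4716307785²
eq1−eq3, eq1−eq2 (x²,y² cancel):
  126.588·x + 64.236·y = -2622.690778
  55.192·x + 111.146·y = -1062.889599
det = 126.588·111.146 − 64.236·55.192 = 10524.436536
x = (-2622.690778·111.146 − 64.236·-1062.889599) / 10524.436536 = -21.210239
y = (126.588·-1062.889599 − -2622.690778·55.192) / 10524.436536 = 0.969409

x=-21.210 y=0.969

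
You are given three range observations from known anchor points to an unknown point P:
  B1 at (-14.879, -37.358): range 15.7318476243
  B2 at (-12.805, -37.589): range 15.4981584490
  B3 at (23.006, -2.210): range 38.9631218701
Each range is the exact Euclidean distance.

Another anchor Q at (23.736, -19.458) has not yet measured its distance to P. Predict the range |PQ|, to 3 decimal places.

34.243

eq1: (x + 14.879)² + (y + 37.358)² = 15.7318476243²
eq2: (x + 12.805)² + (y + 37.589)² = 15.4981584490²
eq3: (x − 23.006)² + (y + 2.210)² = 38.9631218701²
eq2−eq3, eq2−eq1 (x²,y² cancel):
  71.622·x + 70.758·y = -2320.672761
  -4.148·x + 0.462·y = 32.805745
det = 71.622·0.462 − 70.758·-4.148 = 326.593548
x = (-2320.672761·0.462 − 70.758·32.805745) / 326.593548 = -10.390345
y = (71.622·32.805745 − -2320.672761·-4.148) / 326.593548 = -22.280102
|P − Q| = √((-10.390345 − 23.736)² + (-22.280102 − -19.458)²) = 34.242834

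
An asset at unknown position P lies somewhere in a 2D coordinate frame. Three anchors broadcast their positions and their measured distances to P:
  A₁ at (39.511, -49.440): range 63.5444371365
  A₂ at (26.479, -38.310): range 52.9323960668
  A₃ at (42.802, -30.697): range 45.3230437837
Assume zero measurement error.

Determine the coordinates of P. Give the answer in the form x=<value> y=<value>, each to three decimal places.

eq1: (x − 39.511)² + (y + 49.440)² = 63.5444371365²
eq2: (x − 26.479)² + (y + 38.310)² = 52.9323960668²
eq3: (x − 42.802)² + (y + 30.697)² = 45.3230437837²
eq3−eq2, eq3−eq1 (x²,y² cancel):
  -32.646·x − 15.226·y = -1353.183728
  -6.582·x − 37.486·y = -752.601485
det = -32.646·-37.486 − -15.226·-6.582 = 1123.550424
x = (-1353.183728·-37.486 − -15.226·-752.601485) / 1123.550424 = 34.948440
y = (-32.646·-752.601485 − -1353.183728·-6.582) / 1123.550424 = 13.940427

x=34.948 y=13.940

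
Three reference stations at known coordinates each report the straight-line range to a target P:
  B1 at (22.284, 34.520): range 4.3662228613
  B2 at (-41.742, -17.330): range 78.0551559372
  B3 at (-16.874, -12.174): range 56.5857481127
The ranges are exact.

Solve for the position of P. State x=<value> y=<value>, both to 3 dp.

eq1: (x − 22.284)² + (y − 34.520)² = 4.3662228613²
eq2: (x + 41.742)² + (y + 17.330)² = 78.0551559372²
eq3: (x + 16.874)² + (y + 12.174)² = 56.5857481127²
eq3−eq1, eq3−eq2 (x²,y² cancel):
  78.316·x + 93.388·y = 4438.151891
  -49.736·x − 10.312·y = -1280.875167
det = 78.316·-10.312 − 93.388·-49.736 = 3837.150976
x = (4438.151891·-10.312 − 93.388·-1280.875167) / 3837.150976 = 19.246610
y = (78.316·-1280.875167 − 4438.151891·-49.736) / 3837.150976 = 31.383415

x=19.247 y=31.383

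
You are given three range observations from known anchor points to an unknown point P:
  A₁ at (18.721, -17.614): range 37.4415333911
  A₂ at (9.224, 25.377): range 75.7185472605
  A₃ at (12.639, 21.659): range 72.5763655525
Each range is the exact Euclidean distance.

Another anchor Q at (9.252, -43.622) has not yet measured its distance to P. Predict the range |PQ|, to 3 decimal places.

11.550

eq1: (x − 18.721)² + (y + 17.614)² = 37.4415333911²
eq2: (x − 9.224)² + (y − 25.377)² = 75.7185472605²
eq3: (x − 12.639)² + (y − 21.659)² = 72.5763655525²
eq2−eq3, eq2−eq1 (x²,y² cancel):
  6.830·x − 7.436·y = 365.751859
  18.994·x − 85.982·y = 4263.084509
det = 6.830·-85.982 − -7.436·18.994 = -446.017676
x = (365.751859·-85.982 − -7.436·4263.084509) / -446.017676 = -0.565493
y = (6.830·4263.084509 − 365.751859·18.994) / -446.017676 = -49.706049
|P − Q| = √((-0.565493 − 9.252)² + (-49.706049 − -43.622)²) = 11.549841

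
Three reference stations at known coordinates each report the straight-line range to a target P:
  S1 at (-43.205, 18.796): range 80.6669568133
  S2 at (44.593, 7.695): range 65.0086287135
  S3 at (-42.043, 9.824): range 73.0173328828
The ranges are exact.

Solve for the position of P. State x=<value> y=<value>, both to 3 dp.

x=6.337 y=-44.865

eq1: (x + 43.205)² + (y − 18.796)² = 80.6669568133²
eq2: (x − 44.593)² + (y − 7.695)² = 65.0086287135²
eq3: (x + 42.043)² + (y − 9.824)² = 73.0173328828²
eq2−eq3, eq2−eq1 (x²,y² cancel):
  -173.272·x + 4.258·y = -1289.032943
  -175.596·x + 22.202·y = -2108.823147
det = -173.272·22.202 − 4.258·-175.596 = -3099.297176
x = (-1289.032943·22.202 − 4.258·-2108.823147) / -3099.297176 = 6.336837
y = (-173.272·-2108.823147 − -1289.032943·-175.596) / -3099.297176 = -44.865325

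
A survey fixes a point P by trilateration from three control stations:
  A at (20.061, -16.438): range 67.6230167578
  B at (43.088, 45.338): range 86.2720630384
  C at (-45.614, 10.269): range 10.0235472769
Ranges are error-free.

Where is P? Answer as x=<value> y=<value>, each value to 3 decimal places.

x=-38.517 y=17.348

eq1: (x − 20.061)² + (y + 16.438)² = 67.6230167578²
eq2: (x − 43.088)² + (y − 45.338)² = 86.2720630384²
eq3: (x + 45.614)² + (y − 10.269)² = 10.0235472769²
eq1−eq3, eq1−eq2 (x²,y² cancel):
  -131.350·x + 53.414·y = 5985.838687
  46.054·x + 123.552·y = 369.461958
det = -131.350·123.552 − 53.414·46.054 = -18688.483556
x = (5985.838687·123.552 − 53.414·369.461958) / -18688.483556 = -38.517192
y = (-131.350·369.461958 − 5985.838687·46.054) / -18688.483556 = 17.347616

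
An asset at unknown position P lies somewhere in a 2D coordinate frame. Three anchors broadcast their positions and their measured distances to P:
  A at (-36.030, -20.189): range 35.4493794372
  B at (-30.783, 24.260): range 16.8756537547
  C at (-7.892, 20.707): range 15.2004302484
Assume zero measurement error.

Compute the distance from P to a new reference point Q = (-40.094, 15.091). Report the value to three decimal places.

20.545

eq1: (x + 36.030)² + (y + 20.189)² = 35.4493794372²
eq2: (x + 30.783)² + (y − 24.260)² = 16.8756537547²
eq3: (x + 7.892)² + (y − 20.707)² = 15.2004302484²
eq3−eq2, eq3−eq1 (x²,y² cancel):
  -45.782·x + 7.106·y = 991.342566
  -56.276·x − 81.792·y = 189.087685
det = -45.782·-81.792 − 7.106·-56.276 = 4144.498600
x = (991.342566·-81.792 − 7.106·189.087685) / 4144.498600 = -19.888425
y = (-45.782·189.087685 − 991.342566·-56.276) / 4144.498600 = 11.372179
|P − Q| = √((-19.888425 − -40.094)² + (11.372179 − 15.091)²) = 20.544948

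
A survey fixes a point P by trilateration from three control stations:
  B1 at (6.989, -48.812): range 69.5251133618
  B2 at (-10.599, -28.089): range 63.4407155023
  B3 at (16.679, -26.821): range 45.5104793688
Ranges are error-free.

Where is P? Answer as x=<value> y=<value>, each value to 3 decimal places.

x=36.923 y=13.939

eq1: (x − 6.989)² + (y + 48.812)² = 69.5251133618²
eq2: (x + 10.599)² + (y + 28.089)² = 63.4407155023²
eq3: (x − 16.679)² + (y + 26.821)² = 45.5104793688²
eq1−eq2, eq1−eq3 (x²,y² cancel):
  -35.176·x + 41.446·y = -721.109738
  19.380·x + 43.982·y = 1328.635273
det = -35.176·43.982 − 41.446·19.380 = -2350.334312
x = (-721.109738·43.982 − 41.446·1328.635273) / -2350.334312 = 36.923456
y = (-35.176·1328.635273 − -721.109738·19.380) / -2350.334312 = 13.938854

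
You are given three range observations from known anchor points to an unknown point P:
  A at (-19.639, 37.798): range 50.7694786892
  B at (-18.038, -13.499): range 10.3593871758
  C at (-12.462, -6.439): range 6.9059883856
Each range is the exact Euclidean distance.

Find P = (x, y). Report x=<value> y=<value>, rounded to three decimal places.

x=-7.857 y=-11.585

eq1: (x + 19.639)² + (y − 37.798)² = 50.7694786892²
eq2: (x + 18.038)² + (y + 13.499)² = 10.3593871758²
eq3: (x + 12.462)² + (y + 6.439)² = 6.9059883856²
eq2−eq1, eq2−eq3 (x²,y² cancel):
  -3.202·x + 102.594·y = -1163.436384
  11.152·x + 14.120·y = -251.206053
det = -3.202·14.120 − 102.594·11.152 = -1189.340528
x = (-1163.436384·14.120 − 102.594·-251.206053) / -1189.340528 = -7.856885
y = (-3.202·-251.206053 − -1163.436384·11.152) / -1189.340528 = -11.585416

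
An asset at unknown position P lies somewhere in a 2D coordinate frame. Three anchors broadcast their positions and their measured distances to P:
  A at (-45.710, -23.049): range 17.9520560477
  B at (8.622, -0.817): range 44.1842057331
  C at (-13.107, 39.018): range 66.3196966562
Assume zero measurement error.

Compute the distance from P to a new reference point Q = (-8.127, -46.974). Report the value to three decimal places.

eq1: (x + 45.710)² + (y + 23.049)² = 17.9520560477²
eq2: (x − 8.622)² + (y + 0.817)² = 44.1842057331²
eq3: (x + 13.107)² + (y − 39.018)² = 66.3196966562²
eq3−eq2, eq3−eq1 (x²,y² cancel):
  43.458·x − 79.670·y = 826.866728
  -65.206·x − 124.134·y = 5002.488576
det = 43.458·-124.134 − -79.670·-65.206 = -10589.577392
x = (826.866728·-124.134 − -79.670·5002.488576) / -10589.577392 = -27.943135
y = (43.458·5002.488576 − 826.866728·-65.206) / -10589.577392 = -25.620930
|P − Q| = √((-27.943135 − -8.127)² + (-25.620930 − -46.974)²) = 29.131303

29.131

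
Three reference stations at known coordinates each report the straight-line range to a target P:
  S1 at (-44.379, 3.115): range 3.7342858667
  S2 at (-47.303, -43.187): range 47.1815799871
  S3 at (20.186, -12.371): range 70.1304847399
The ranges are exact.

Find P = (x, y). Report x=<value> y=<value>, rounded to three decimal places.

eq1: (x + 44.379)² + (y − 3.115)² = 3.7342858667²
eq2: (x + 47.303)² + (y + 43.187)² = 47.1815799871²
eq3: (x − 20.186)² + (y + 12.371)² = 70.1304847399²
eq1−eq2, eq1−eq3 (x²,y² cancel):
  -5.848·x − 92.604·y = -88.664687
  129.130·x − 30.972·y = -6323.022628
det = -5.848·-30.972 − -92.604·129.130 = 12139.078776
x = (-88.664687·-30.972 − -92.604·-6323.022628) / 12139.078776 = -48.009497
y = (-5.848·-6323.022628 − -88.664687·129.130) / 12139.078776 = 3.989290

x=-48.009 y=3.989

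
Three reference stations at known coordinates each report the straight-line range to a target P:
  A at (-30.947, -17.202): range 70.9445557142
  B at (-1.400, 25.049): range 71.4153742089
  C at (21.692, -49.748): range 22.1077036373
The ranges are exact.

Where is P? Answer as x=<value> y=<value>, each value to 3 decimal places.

x=37.823 y=-34.631

eq1: (x + 30.947)² + (y + 17.202)² = 70.9445557142²
eq2: (x + 1.400)² + (y − 25.049)² = 71.4153742089²
eq3: (x − 21.692)² + (y + 49.748)² = 22.1077036373²
eq2−eq3, eq2−eq1 (x²,y² cancel):
  46.184·x − 149.594·y = 6927.399080
  -59.094·x − 84.502·y = 691.238900
det = 46.184·-84.502 − -149.594·-59.094 = -12742.748204
x = (6927.399080·-84.502 − -149.594·691.238900) / -12742.748204 = 37.823386
y = (46.184·691.238900 − 6927.399080·-59.094) / -12742.748204 = -34.630826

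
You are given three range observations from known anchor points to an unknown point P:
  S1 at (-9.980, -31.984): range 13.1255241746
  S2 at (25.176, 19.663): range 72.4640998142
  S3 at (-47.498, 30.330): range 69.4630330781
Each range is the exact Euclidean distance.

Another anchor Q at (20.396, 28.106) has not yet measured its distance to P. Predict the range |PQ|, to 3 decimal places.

eq1: (x + 9.980)² + (y + 31.984)² = 13.1255241746²
eq2: (x − 25.176)² + (y − 19.663)² = 72.4640998142²
eq3: (x + 47.498)² + (y − 30.330)² = 69.4630330781²
eq2−eq3, eq2−eq1 (x²,y² cancel):
  -145.348·x + 21.334·y = 2581.437156
  -70.312·x − 103.294·y = 5180.878488
det = -145.348·-103.294 − 21.334·-70.312 = 16513.612520
x = (2581.437156·-103.294 − 21.334·5180.878488) / 16513.612520 = -22.840298
y = (-145.348·5180.878488 − 2581.437156·-70.312) / 16513.612520 = -34.609285
|P − Q| = √((-22.840298 − 20.396)² + (-34.609285 − 28.106)²) = 76.174697

76.175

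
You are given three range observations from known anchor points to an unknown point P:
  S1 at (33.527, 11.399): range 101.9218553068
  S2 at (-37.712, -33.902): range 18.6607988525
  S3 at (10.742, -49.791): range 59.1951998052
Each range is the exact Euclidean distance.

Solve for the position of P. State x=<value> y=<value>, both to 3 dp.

x=-48.450 y=-49.164

eq1: (x − 33.527)² + (y − 11.399)² = 101.9218553068²
eq2: (x + 37.712)² + (y + 33.902)² = 18.6607988525²
eq3: (x − 10.742)² + (y + 49.791)² = 59.1951998052²
eq1−eq3, eq1−eq2 (x²,y² cancel):
  -45.570·x − 122.380·y = 8224.530224
  -142.478·x − 90.602·y = 11357.382793
det = -45.570·-90.602 − -122.380·-142.478 = -13307.724500
x = (8224.530224·-90.602 − -122.380·11357.382793) / -13307.724500 = -48.449877
y = (-45.570·11357.382793 − 8224.530224·-142.478) / -13307.724500 = -49.163828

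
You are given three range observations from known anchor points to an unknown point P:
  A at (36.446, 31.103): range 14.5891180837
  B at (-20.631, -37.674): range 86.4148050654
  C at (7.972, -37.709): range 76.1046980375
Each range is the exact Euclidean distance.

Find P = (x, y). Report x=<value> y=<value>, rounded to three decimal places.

eq1: (x − 36.446)² + (y − 31.103)² = 14.5891180837²
eq2: (x + 20.631)² + (y + 37.674)² = 86.4148050654²
eq3: (x − 7.972)² + (y + 37.709)² = 76.1046980375²
eq1−eq3, eq1−eq2 (x²,y² cancel):
  -56.948·x − 137.624·y = -6389.268757
  -114.154·x − 137.554·y = -7705.415256
det = -56.948·-137.554 − -137.624·-114.154 = -7876.904904
x = (-6389.268757·-137.554 − -137.624·-7705.415256) / -7876.904904 = 23.052277
y = (-56.948·-7705.415256 − -6389.268757·-114.154) / -7876.904904 = 36.886645

x=23.052 y=36.887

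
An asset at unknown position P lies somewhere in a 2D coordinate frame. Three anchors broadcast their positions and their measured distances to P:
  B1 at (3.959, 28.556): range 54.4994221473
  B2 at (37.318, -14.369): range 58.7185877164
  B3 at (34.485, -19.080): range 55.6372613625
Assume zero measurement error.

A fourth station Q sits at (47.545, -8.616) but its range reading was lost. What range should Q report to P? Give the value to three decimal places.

69.599

eq1: (x − 3.959)² + (y − 28.556)² = 54.4994221473²
eq2: (x − 37.318)² + (y + 14.369)² = 58.7185877164²
eq3: (x − 34.485)² + (y + 19.080)² = 55.6372613625²
eq3−eq1, eq3−eq2 (x²,y² cancel):
  -61.052·x + 95.272·y = -596.824970
  5.666·x + 9.422·y = -306.528031
det = -61.052·9.422 − 95.272·5.666 = -1115.043096
x = (-596.824970·9.422 − 95.272·-306.528031) / -1115.043096 = -21.147392
y = (-61.052·-306.528031 − -596.824970·5.666) / -1115.043096 = -19.816059
|P − Q| = √((-21.147392 − 47.545)² + (-19.816059 − -8.616)²) = 69.599469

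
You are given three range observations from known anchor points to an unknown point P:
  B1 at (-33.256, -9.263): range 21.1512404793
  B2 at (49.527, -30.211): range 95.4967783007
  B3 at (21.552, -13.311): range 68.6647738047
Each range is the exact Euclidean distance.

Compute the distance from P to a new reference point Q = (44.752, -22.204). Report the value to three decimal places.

90.728

eq1: (x + 33.256)² + (y + 9.263)² = 21.1512404793²
eq2: (x − 49.527)² + (y + 30.211)² = 95.4967783007²
eq3: (x − 21.552)² + (y + 13.311)² = 68.6647738047²
eq1−eq3, eq1−eq2 (x²,y² cancel):
  109.616·x − 8.096·y = -4817.569468
  165.566·x − 41.896·y = -6498.396147
det = 109.616·-41.896 − -8.096·165.566 = -3252.049600
x = (-4817.569468·-41.896 − -8.096·-6498.396147) / -3252.049600 = -45.886716
y = (109.616·-6498.396147 − -4817.569468·165.566) / -3252.049600 = -26.228848
|P − Q| = √((-45.886716 − 44.752)² + (-26.228848 − -22.204)²) = 90.728034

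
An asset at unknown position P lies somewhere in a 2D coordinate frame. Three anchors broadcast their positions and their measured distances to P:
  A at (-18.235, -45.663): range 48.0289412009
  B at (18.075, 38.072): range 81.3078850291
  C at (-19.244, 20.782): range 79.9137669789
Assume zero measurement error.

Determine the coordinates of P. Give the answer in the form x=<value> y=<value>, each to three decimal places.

x=29.683 y=-42.403

eq1: (x + 18.235)² + (y + 45.663)² = 48.0289412009²
eq2: (x − 18.075)² + (y − 38.072)² = 81.3078850291²
eq3: (x + 19.244)² + (y − 20.782)² = 79.9137669789²
eq1−eq3, eq1−eq2 (x²,y² cancel):
  -2.018·x + 132.890·y = -5694.832694
  72.620·x + 167.470·y = -4945.634960
det = -2.018·167.470 − 132.890·72.620 = -9988.426260
x = (-5694.832694·167.470 − 132.890·-4945.634960) / -9988.426260 = 29.683175
y = (-2.018·-4945.634960 − -5694.832694·72.620) / -9988.426260 = -42.402980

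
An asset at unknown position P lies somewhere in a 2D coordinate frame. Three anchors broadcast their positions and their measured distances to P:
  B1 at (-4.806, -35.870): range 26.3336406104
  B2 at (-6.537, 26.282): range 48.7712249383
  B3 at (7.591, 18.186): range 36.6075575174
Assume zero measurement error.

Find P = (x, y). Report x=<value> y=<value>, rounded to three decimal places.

x=14.343 y=-17.793

eq1: (x + 4.806)² + (y + 35.870)² = 26.3336406104²
eq2: (x + 6.537)² + (y − 26.282)² = 48.7712249383²
eq3: (x − 7.591)² + (y − 18.186)² = 36.6075575174²
eq2−eq3, eq2−eq1 (x²,y² cancel):
  28.256·x − 16.192·y = 693.397099
  3.462·x − 124.304·y = 2261.450397
det = 28.256·-124.304 − -16.192·3.462 = -3456.277120
x = (693.397099·-124.304 − -16.192·2261.450397) / -3456.277120 = 14.343360
y = (28.256·2261.450397 − 693.397099·3.462) / -3456.277120 = -17.793423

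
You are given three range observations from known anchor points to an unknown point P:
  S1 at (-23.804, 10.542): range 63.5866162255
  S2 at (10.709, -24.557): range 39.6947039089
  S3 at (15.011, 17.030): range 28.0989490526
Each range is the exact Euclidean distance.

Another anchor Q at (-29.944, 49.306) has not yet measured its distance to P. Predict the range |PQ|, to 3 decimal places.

83.351

eq1: (x + 23.804)² + (y − 10.542)² = 63.5866162255²
eq2: (x − 10.709)² + (y + 24.557)² = 39.6947039089²
eq3: (x − 15.011)² + (y − 17.030)² = 28.0989490526²
eq1−eq2, eq1−eq3 (x²,y² cancel):
  69.026·x − 70.198·y = 2507.552995
  77.630·x + 12.976·y = 3091.293666
det = 69.026·12.976 − -70.198·77.630 = 6345.152116
x = (2507.552995·12.976 − -70.198·3091.293666) / 6345.152116 = 39.327763
y = (69.026·3091.293666 − 2507.552995·77.630) / 6345.152116 = 2.950016
|P − Q| = √((39.327763 − -29.944)² + (2.950016 − 49.306)²) = 83.351392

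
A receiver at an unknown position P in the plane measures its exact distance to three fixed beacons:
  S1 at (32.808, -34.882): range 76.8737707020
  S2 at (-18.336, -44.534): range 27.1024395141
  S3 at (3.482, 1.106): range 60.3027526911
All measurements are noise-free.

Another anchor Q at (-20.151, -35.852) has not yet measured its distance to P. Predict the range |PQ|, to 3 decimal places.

23.907

eq1: (x − 32.808)² + (y + 34.882)² = 76.8737707020²
eq2: (x + 18.336)² + (y + 44.534)² = 27.1024395141²
eq3: (x − 3.482)² + (y − 1.106)² = 60.3027526911²
eq2−eq3, eq2−eq1 (x²,y² cancel):
  43.636·x + 91.280·y = -5208.018247
  102.288·x + 19.304·y = -5201.401658
det = 43.636·19.304 − 91.280·102.288 = -8494.499296
x = (-5208.018247·19.304 − 91.280·-5201.401658) / -8494.499296 = -44.057730
y = (43.636·-5201.401658 − -5208.018247·102.288) / -8494.499296 = -35.993812
|P − Q| = √((-44.057730 − -20.151)² + (-35.993812 − -35.852)²) = 23.907151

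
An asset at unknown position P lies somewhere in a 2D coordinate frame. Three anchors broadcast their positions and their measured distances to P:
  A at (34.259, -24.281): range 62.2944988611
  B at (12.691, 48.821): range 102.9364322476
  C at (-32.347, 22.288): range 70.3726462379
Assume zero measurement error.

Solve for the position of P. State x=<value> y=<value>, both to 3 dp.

eq1: (x − 34.259)² + (y + 24.281)² = 62.2944988611²
eq2: (x − 12.691)² + (y − 48.821)² = 102.9364322476²
eq3: (x + 32.347)² + (y − 22.288)² = 70.3726462379²
eq2−eq1, eq2−eq3 (x²,y² cancel):
  43.136·x − 146.204·y = 5933.999016
  -90.076·x − 53.066·y = 4642.131576
det = 43.136·-53.066 − -146.204·-90.076 = -15458.526480
x = (5933.999016·-53.066 − -146.204·4642.131576) / -15458.526480 = -23.534236
y = (43.136·4642.131576 − 5933.999016·-90.076) / -15458.526480 = -47.530655

x=-23.534 y=-47.531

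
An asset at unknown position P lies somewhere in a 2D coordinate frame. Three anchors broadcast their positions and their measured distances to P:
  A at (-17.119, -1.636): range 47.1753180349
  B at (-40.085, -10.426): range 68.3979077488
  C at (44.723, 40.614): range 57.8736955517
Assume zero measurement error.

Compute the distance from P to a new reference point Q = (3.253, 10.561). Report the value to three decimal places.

eq1: (x + 17.119)² + (y + 1.636)² = 47.1753180349²
eq2: (x + 40.085)² + (y + 10.426)² = 68.3979077488²
eq3: (x − 44.723)² + (y − 40.614)² = 57.8736955517²
eq3−eq2, eq3−eq1 (x²,y² cancel):
  -169.616·x − 102.080·y = -3263.044172
  -123.684·x − 84.500·y = -2230.053063
det = -169.616·-84.500 − -102.080·-123.684 = 1706.889280
x = (-3263.044172·-84.500 − -102.080·-2230.053063) / 1706.889280 = 28.170202
y = (-169.616·-2230.053063 − -3263.044172·-123.684) / 1706.889280 = -14.842014
|P − Q| = √((28.170202 − 3.253)² + (-14.842014 − 10.561)²) = 35.583424

35.583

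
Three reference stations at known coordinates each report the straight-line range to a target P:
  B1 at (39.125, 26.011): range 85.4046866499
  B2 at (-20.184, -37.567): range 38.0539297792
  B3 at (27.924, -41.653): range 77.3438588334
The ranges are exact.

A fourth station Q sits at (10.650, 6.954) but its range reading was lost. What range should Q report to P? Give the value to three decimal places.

eq1: (x − 39.125)² + (y − 26.011)² = 85.4046866499²
eq2: (x + 20.184)² + (y + 37.567)² = 38.0539297792²
eq3: (x − 27.924)² + (y + 41.653)² = 77.3438588334²
eq3−eq1, eq3−eq2 (x²,y² cancel):
  22.402·x + 135.328·y = -1619.272442
  -96.216·x + 8.172·y = 3837.922088
det = 22.402·8.172 − 135.328·-96.216 = 13203.787992
x = (-1619.272442·8.172 − 135.328·3837.922088) / 13203.787992 = -40.337744
y = (22.402·3837.922088 − -1619.272442·-96.216) / 13203.787992 = -5.288088
|P − Q| = √((-40.337744 − 10.650)² + (-5.288088 − 6.954)²) = 52.436807

52.437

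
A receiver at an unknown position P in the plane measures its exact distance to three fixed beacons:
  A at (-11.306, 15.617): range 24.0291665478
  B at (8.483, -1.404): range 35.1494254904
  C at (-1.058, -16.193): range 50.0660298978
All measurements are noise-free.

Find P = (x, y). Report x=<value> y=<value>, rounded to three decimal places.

eq1: (x + 11.306)² + (y − 15.617)² = 24.0291665478²
eq2: (x − 8.483)² + (y + 1.404)² = 35.1494254904²
eq3: (x + 1.058)² + (y + 16.193)² = 50.0660298978²
eq3−eq2, eq3−eq1 (x²,y² cancel):
  19.082·x + 29.578·y = 1081.725129
  -20.496·x + 63.620·y = 2037.590217
det = 19.082·63.620 − 29.578·-20.496 = 1820.227528
x = (1081.725129·63.620 − 29.578·2037.590217) / 1820.227528 = 4.698044
y = (19.082·2037.590217 − 1081.725129·-20.496) / 1820.227528 = 33.541046

x=4.698 y=33.541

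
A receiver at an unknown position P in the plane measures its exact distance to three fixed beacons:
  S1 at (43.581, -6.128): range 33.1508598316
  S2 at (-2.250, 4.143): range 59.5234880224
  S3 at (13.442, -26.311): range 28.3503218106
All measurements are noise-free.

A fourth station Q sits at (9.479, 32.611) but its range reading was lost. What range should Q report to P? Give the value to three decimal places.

eq1: (x − 43.581)² + (y + 6.128)² = 33.1508598316²
eq2: (x + 2.250)² + (y − 4.143)² = 59.5234880224²
eq3: (x − 13.442)² + (y + 26.311)² = 28.3503218106²
eq3−eq2, eq3−eq1 (x²,y² cancel):
  -31.384·x + 60.908·y = -3590.034016
  60.278·x + 40.366·y = 768.661099
det = -31.384·40.366 − 60.908·60.278 = -4938.258968
x = (-3590.034016·40.366 − 60.908·768.661099) / -4938.258968 = 38.826016
y = (-31.384·768.661099 − -3590.034016·60.278) / -4938.258968 = -38.936073
|P − Q| = √((38.826016 − 9.479)² + (-38.936073 − 32.611)²) = 77.331953

77.332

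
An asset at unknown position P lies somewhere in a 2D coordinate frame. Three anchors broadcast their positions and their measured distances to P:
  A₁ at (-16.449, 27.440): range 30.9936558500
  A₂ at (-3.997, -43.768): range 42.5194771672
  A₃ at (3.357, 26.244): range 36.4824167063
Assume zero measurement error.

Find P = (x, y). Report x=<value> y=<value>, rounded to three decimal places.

eq1: (x + 16.449)² + (y − 27.440)² = 30.9936558500²
eq2: (x + 3.997)² + (y + 43.768)² = 42.5194771672²
eq3: (x − 3.357)² + (y − 26.244)² = 36.4824167063²
eq1−eq3, eq1−eq2 (x²,y² cancel):
  39.612·x − 2.392·y = -693.866242
  24.904·x − 142.416·y = 60.791396
det = 39.612·-142.416 − -2.392·24.904 = -5581.812224
x = (-693.866242·-142.416 − -2.392·60.791396) / -5581.812224 = -17.729559
y = (39.612·60.791396 − -693.866242·24.904) / -5581.812224 = -3.527190

x=-17.730 y=-3.527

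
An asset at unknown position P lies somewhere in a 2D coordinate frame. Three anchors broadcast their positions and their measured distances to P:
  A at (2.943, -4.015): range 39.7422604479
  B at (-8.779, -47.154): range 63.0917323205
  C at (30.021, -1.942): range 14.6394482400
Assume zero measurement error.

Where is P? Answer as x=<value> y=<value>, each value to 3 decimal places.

eq1: (x − 2.943)² + (y + 4.015)² = 39.7422604479²
eq2: (x + 8.779)² + (y + 47.154)² = 63.0917323205²
eq3: (x − 30.021)² + (y + 1.942)² = 14.6394482400²
eq2−eq1, eq2−eq3 (x²,y² cancel):
  23.444·x + 86.278·y = 125.330339
  77.600·x + 90.424·y = 2370.714490
det = 23.444·90.424 − 86.278·77.600 = -4575.272544
x = (125.330339·90.424 − 86.278·2370.714490) / -4575.272544 = 42.228661
y = (23.444·2370.714490 − 125.330339·77.600) / -4575.272544 = -10.022003

x=42.229 y=-10.022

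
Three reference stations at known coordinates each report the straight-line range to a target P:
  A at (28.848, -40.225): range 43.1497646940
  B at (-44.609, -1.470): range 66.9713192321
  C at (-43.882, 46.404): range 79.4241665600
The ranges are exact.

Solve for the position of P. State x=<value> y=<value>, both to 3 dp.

eq1: (x − 28.848)² + (y + 40.225)² = 43.1497646940²
eq2: (x + 44.609)² + (y + 1.470)² = 66.9713192321²
eq3: (x + 43.882)² + (y − 46.404)² = 79.4241665600²
eq2−eq1, eq2−eq3 (x²,y² cancel):
  146.914·x − 77.510·y = 3081.389355
  1.454·x + 95.748·y = 263.796725
det = 146.914·95.748 − -77.510·1.454 = 14179.421212
x = (3081.389355·95.748 − -77.510·263.796725) / 14179.421212 = 22.249410
y = (146.914·263.796725 − 3081.389355·1.454) / 14179.421212 = 2.417242

x=22.249 y=2.417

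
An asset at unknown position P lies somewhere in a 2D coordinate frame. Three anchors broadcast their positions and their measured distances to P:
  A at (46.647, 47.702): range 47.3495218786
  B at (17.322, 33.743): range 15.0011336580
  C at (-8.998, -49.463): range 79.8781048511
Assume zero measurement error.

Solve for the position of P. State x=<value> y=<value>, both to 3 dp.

eq1: (x − 46.647)² + (y − 47.702)² = 47.3495218786²
eq2: (x − 17.322)² + (y − 33.743)² = 15.0011336580²
eq3: (x + 8.998)² + (y + 49.463)² = 79.8781048511²
eq1−eq3, eq1−eq2 (x²,y² cancel):
  -111.290·x − 194.330·y = -6062.405452
  -58.650·x − 27.918·y = -995.838469
det = -111.290·-27.918 − -194.330·-58.650 = -8290.460280
x = (-6062.405452·-27.918 − -194.330·-995.838469) / -8290.460280 = 2.927588
y = (-111.290·-995.838469 − -6062.405452·-58.650) / -8290.460280 = 29.519859

x=2.928 y=29.520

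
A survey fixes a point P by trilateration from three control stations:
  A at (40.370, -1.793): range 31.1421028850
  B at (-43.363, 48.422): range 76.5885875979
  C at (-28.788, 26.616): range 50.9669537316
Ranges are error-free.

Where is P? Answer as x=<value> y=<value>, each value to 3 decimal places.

eq1: (x − 40.370)² + (y + 1.793)² = 31.1421028850²
eq2: (x + 43.363)² + (y − 48.422)² = 76.5885875979²
eq3: (x + 28.788)² + (y − 26.616)² = 50.9669537316²
eq3−eq2, eq3−eq1 (x²,y² cancel):
  -29.150·x + 43.612·y = -580.301925
  138.316·x − 56.818·y = 1723.591150
det = -29.150·-56.818 − 43.612·138.316 = -4375.992692
x = (-580.301925·-56.818 − 43.612·1723.591150) / -4375.992692 = 9.642992
y = (-29.150·1723.591150 − -580.301925·138.316) / -4375.992692 = -6.860697

x=9.643 y=-6.861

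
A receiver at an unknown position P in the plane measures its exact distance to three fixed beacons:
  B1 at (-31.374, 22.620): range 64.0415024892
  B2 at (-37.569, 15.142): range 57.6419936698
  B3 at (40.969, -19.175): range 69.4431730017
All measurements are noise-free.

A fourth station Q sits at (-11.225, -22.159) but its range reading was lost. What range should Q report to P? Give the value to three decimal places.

23.372

eq1: (x + 31.374)² + (y − 22.620)² = 64.0415024892²
eq2: (x + 37.569)² + (y − 15.142)² = 57.6419936698²
eq3: (x − 40.969)² + (y + 19.175)² = 69.4431730017²
eq1−eq2, eq1−eq3 (x²,y² cancel):
  -12.390·x − 14.956·y = 923.432256
  144.686·x − 83.590·y = -170.892925
det = -12.390·-83.590 − -14.956·144.686 = 3199.603916
x = (923.432256·-83.590 − -14.956·-170.892925) / 3199.603916 = -24.923578
y = (-12.390·-170.892925 − 923.432256·144.686) / 3199.603916 = -41.095823
|P − Q| = √((-24.923578 − -11.225)² + (-41.095823 − -22.159)²) = 23.372084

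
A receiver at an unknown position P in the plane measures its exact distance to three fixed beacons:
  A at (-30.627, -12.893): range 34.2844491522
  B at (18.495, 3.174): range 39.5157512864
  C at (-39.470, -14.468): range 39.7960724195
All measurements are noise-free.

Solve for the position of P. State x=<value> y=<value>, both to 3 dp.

x=-17.763 y=18.886

eq1: (x + 30.627)² + (y + 12.893)² = 34.2844491522²
eq2: (x − 18.495)² + (y − 3.174)² = 39.5157512864²
eq3: (x + 39.470)² + (y + 14.468)² = 39.7960724195²
eq1−eq2, eq1−eq3 (x²,y² cancel):
  98.244·x + 32.134·y = -1138.174423
  -17.686·x − 3.150·y = 254.657420
det = 98.244·-3.150 − 32.134·-17.686 = 258.853324
x = (-1138.174423·-3.150 − 32.134·254.657420) / 258.853324 = -17.762616
y = (98.244·254.657420 − -1138.174423·-17.686) / 258.853324 = 18.886413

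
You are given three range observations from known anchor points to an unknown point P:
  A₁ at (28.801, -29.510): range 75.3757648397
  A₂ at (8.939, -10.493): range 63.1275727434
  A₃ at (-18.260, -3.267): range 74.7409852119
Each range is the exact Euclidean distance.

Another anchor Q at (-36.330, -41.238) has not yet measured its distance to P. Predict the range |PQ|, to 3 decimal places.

114.423

eq1: (x − 28.801)² + (y + 29.510)² = 75.3757648397²
eq2: (x − 8.939)² + (y + 10.493)² = 63.1275727434²
eq3: (x + 18.260)² + (y + 3.267)² = 74.7409852119²
eq2−eq1, eq2−eq3 (x²,y² cancel):
  39.724·x − 38.034·y = -186.086554
  -54.398·x + 14.452·y = -1447.032311
det = 39.724·14.452 − -38.034·-54.398 = -1494.882284
x = (-186.086554·14.452 − -38.034·-1447.032311) / -1494.882284 = 38.615582
y = (39.724·-1447.032311 − -186.086554·-54.398) / -1494.882284 = 45.224061
|P − Q| = √((38.615582 − -36.330)² + (45.224061 − -41.238)²) = 114.422587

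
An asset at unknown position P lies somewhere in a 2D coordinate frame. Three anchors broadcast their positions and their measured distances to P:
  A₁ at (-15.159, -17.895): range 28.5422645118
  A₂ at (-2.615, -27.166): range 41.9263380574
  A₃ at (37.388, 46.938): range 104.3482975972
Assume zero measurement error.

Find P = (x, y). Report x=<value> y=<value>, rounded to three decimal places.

x=-43.688 y=-18.752

eq1: (x + 15.159)² + (y + 17.895)² = 28.5422645118²
eq2: (x + 2.615)² + (y + 27.166)² = 41.9263380574²
eq3: (x − 37.388)² + (y − 46.938)² = 104.3482975972²
eq1−eq3, eq1−eq2 (x²,y² cancel):
  105.094·x + 129.666·y = -7022.894266
  25.088·x − 18.542·y = -748.353484
det = 105.094·-18.542 − 129.666·25.088 = -5201.713556
x = (-7022.894266·-18.542 − 129.666·-748.353484) / -5201.713556 = -43.688393
y = (105.094·-748.353484 − -7022.894266·25.088) / -5201.713556 = -18.752073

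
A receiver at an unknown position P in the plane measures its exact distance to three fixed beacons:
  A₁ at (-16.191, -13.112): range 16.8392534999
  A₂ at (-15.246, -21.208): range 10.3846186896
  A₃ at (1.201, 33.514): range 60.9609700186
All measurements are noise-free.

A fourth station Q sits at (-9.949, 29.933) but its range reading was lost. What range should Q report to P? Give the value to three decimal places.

56.979

eq1: (x + 16.191)² + (y + 13.112)² = 16.8392534999²
eq2: (x + 15.246)² + (y + 21.208)² = 10.3846186896²
eq3: (x − 1.201)² + (y − 33.514)² = 60.9609700186²
eq1−eq2, eq1−eq3 (x²,y² cancel):
  1.890·x − 16.192·y = 423.866908
  34.784·x + 93.252·y = -2742.121835
det = 1.890·93.252 − -16.192·34.784 = 739.468808
x = (423.866908·93.252 − -16.192·-2742.121835) / 739.468808 = -6.591218
y = (1.890·-2742.121835 − 423.866908·34.784) / 739.468808 = -26.946906
|P − Q| = √((-6.591218 − -9.949)² + (-26.946906 − 29.933)²) = 56.978930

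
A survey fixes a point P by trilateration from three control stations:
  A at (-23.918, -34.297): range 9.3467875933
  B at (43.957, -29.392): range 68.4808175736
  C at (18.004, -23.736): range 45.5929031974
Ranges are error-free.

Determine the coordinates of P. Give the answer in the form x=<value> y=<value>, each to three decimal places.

x=-23.033 y=-43.602

eq1: (x + 23.918)² + (y + 34.297)² = 9.3467875933²
eq2: (x − 43.957)² + (y + 29.392)² = 68.4808175736²
eq3: (x − 18.004)² + (y + 23.736)² = 45.5929031974²
eq1−eq3, eq1−eq2 (x²,y² cancel):
  83.844·x + 21.122·y = -2852.163605
  135.750·x + 9.810·y = -3554.507357
det = 83.844·9.810 − 21.122·135.750 = -2044.801860
x = (-2852.163605·9.810 − 21.122·-3554.507357) / -2044.801860 = -23.033322
y = (83.844·-3554.507357 − -2852.163605·135.750) / -2044.801860 = -43.601826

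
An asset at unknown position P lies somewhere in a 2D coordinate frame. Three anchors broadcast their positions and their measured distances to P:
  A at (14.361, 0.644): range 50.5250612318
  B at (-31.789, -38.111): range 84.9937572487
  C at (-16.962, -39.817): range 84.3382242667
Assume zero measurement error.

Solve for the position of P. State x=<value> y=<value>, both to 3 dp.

x=-11.050 y=44.314

eq1: (x − 14.361)² + (y − 0.644)² = 50.5250612318²
eq2: (x + 31.789)² + (y + 38.111)² = 84.9937572487²
eq3: (x + 16.962)² + (y + 39.817)² = 84.3382242667²
eq2−eq3, eq2−eq1 (x²,y² cancel):
  29.654·x − 3.412·y = -478.883210
  92.300·x + 77.510·y = 2414.821174
det = 29.654·77.510 − -3.412·92.300 = 2613.409140
x = (-478.883210·77.510 − -3.412·2414.821174) / 2613.409140 = -11.050267
y = (29.654·2414.821174 − -478.883210·92.300) / 2613.409140 = 44.313776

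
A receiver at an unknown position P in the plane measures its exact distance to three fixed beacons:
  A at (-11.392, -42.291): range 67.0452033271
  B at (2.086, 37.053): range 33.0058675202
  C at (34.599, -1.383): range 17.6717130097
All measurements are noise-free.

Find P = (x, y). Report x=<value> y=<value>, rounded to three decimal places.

eq1: (x + 11.392)² + (y + 42.291)² = 67.0452033271²
eq2: (x − 2.086)² + (y − 37.053)² = 33.0058675202²
eq3: (x − 34.599)² + (y + 1.383)² = 17.6717130097²
eq1−eq2, eq1−eq3 (x²,y² cancel):
  26.956·x + 158.688·y = 2864.641858
  91.982·x + 81.816·y = 3463.466993
det = 26.956·81.816 − 158.688·91.982 = -12391.007520
x = (2864.641858·81.816 − 158.688·3463.466993) / -12391.007520 = 25.440797
y = (26.956·3463.466993 − 2864.641858·91.982) / -12391.007520 = 13.730463

x=25.441 y=13.730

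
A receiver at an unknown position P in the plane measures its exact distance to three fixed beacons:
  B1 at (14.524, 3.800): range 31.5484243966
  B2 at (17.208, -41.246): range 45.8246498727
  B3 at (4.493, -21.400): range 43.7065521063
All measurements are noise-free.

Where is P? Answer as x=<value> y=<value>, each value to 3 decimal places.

eq1: (x − 14.524)² + (y − 3.800)² = 31.5484243966²
eq2: (x − 17.208)² + (y + 41.246)² = 45.8246498727²
eq3: (x − 4.493)² + (y + 21.400)² = 43.7065521063²
eq1−eq2, eq1−eq3 (x²,y² cancel):
  5.368·x − 90.092·y = 667.365750
  -20.062·x − 50.400·y = -662.199142
det = 5.368·-50.400 − -90.092·-20.062 = -2077.972904
x = (667.365750·-50.400 − -90.092·-662.199142) / -2077.972904 = 44.896677
y = (5.368·-662.199142 − 667.365750·-20.062) / -2077.972904 = -4.732500

x=44.897 y=-4.732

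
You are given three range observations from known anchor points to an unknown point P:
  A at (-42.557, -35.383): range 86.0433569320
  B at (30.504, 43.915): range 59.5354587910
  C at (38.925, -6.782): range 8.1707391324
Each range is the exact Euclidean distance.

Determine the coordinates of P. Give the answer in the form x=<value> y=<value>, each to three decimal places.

x=40.962 y=-14.695

eq1: (x + 42.557)² + (y + 35.383)² = 86.0433569320²
eq2: (x − 30.504)² + (y − 43.915)² = 59.5354587910²
eq3: (x − 38.925)² + (y + 6.782)² = 8.1707391324²
eq1−eq2, eq1−eq3 (x²,y² cancel):
  146.122·x + 158.596·y = 3654.954722
  162.964·x + 57.202·y = 5834.794505
det = 146.122·57.202 − 158.596·162.964 = -17486.967900
x = (3654.954722·57.202 − 158.596·5834.794505) / -17486.967900 = 40.962181
y = (146.122·5834.794505 − 3654.954722·162.964) / -17486.967900 = -14.694703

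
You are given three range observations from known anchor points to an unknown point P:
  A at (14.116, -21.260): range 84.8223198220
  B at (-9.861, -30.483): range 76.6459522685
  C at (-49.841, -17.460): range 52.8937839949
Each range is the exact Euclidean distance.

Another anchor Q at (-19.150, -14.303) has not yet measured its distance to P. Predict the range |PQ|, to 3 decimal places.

57.992

eq1: (x − 14.116)² + (y + 21.260)² = 84.8223198220²
eq2: (x + 9.861)² + (y + 30.483)² = 76.6459522685²
eq3: (x + 49.841)² + (y + 17.460)² = 52.8937839949²
eq2−eq3, eq2−eq1 (x²,y² cancel):
  -79.960·x + 26.046·y = 4839.373885
  47.954·x + 18.446·y = -1695.427495
det = -79.960·18.446 − 26.046·47.954 = -2723.952044
x = (4839.373885·18.446 − 26.046·-1695.427495) / -2723.952044 = -48.982579
y = (-79.960·-1695.427495 − 4839.373885·47.954) / -2723.952044 = 35.426818
|P − Q| = √((-48.982579 − -19.150)² + (35.426818 − -14.303)²) = 57.991702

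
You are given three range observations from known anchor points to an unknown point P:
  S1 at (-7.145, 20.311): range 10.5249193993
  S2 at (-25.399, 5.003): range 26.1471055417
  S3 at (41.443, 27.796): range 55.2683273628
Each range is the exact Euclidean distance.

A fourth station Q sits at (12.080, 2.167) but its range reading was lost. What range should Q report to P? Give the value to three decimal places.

eq1: (x + 7.145)² + (y − 20.311)² = 10.5249193993²
eq2: (x + 25.399)² + (y − 5.003)² = 26.1471055417²
eq3: (x − 41.443)² + (y − 27.796)² = 55.2683273628²
eq3−eq2, eq3−eq1 (x²,y² cancel):
  -133.684·x − 45.586·y = 550.916226
  -97.176·x − 14.970·y = 917.261962
det = -133.684·-14.970 − -45.586·-97.176 = -2428.615656
x = (550.916226·-14.970 − -45.586·917.261962) / -2428.615656 = -13.821490
y = (-133.684·917.261962 − 550.916226·-97.176) / -2428.615656 = 28.447240
|P − Q| = √((-13.821490 − 12.080)² + (28.447240 − 2.167)²) = 36.899027

36.899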